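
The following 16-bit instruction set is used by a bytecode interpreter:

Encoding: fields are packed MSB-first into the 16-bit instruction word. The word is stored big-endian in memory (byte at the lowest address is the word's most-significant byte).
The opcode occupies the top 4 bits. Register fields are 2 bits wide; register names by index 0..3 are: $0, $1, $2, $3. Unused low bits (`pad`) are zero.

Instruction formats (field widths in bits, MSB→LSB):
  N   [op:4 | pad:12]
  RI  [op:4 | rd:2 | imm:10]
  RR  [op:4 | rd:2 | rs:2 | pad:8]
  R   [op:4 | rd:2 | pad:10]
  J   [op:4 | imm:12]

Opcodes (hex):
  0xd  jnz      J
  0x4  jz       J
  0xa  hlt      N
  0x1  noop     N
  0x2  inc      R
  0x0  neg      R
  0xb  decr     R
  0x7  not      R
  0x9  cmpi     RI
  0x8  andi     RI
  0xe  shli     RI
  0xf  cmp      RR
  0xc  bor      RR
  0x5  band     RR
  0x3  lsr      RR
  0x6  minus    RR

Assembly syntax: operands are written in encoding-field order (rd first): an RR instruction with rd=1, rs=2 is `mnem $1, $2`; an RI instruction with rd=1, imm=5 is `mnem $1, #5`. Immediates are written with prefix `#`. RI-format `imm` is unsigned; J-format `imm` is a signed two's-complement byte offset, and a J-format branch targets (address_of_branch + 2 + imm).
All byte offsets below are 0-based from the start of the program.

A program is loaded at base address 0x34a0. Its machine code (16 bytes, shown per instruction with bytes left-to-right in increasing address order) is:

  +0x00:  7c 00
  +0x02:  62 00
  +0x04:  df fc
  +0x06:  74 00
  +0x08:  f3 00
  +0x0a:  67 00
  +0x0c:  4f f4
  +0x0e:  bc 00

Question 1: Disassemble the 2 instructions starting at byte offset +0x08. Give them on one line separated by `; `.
+0x08: f3 00 ⇒ word 0xf300 (big)
  opcode bits[15:12]=0xf: cmp/RR
  [11:10] rd=0 = $0
  [9:8] rs=3 = $3
+0x0a: 67 00 ⇒ word 0x6700 (big)
  opcode bits[15:12]=0x6: minus/RR
  [11:10] rd=1 = $1
  [9:8] rs=3 = $3

cmp $0, $3; minus $1, $3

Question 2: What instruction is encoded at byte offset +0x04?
+0x04: df fc ⇒ word 0xdffc (big)
  top 4b → 0xd → jnz [J]
  imm@[11:0]=0xffc (s12→-4) ⇒ #-4

jnz #-4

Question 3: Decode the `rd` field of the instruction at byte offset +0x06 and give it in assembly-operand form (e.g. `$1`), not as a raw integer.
$1

[06] 74 00 → 0x7400
  op=0x7400>>12=0x7 ⇒ not (R)
  rd@[11:10]=0x1 ⇒ $1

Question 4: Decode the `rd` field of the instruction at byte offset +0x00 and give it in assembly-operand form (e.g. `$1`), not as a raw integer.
off 0x00: read 7c 00 as big → 0x7c00
  opcode bits[15:12]=0x7: not/R
  rd: (w>>10)&0x3=0x3 → $3

$3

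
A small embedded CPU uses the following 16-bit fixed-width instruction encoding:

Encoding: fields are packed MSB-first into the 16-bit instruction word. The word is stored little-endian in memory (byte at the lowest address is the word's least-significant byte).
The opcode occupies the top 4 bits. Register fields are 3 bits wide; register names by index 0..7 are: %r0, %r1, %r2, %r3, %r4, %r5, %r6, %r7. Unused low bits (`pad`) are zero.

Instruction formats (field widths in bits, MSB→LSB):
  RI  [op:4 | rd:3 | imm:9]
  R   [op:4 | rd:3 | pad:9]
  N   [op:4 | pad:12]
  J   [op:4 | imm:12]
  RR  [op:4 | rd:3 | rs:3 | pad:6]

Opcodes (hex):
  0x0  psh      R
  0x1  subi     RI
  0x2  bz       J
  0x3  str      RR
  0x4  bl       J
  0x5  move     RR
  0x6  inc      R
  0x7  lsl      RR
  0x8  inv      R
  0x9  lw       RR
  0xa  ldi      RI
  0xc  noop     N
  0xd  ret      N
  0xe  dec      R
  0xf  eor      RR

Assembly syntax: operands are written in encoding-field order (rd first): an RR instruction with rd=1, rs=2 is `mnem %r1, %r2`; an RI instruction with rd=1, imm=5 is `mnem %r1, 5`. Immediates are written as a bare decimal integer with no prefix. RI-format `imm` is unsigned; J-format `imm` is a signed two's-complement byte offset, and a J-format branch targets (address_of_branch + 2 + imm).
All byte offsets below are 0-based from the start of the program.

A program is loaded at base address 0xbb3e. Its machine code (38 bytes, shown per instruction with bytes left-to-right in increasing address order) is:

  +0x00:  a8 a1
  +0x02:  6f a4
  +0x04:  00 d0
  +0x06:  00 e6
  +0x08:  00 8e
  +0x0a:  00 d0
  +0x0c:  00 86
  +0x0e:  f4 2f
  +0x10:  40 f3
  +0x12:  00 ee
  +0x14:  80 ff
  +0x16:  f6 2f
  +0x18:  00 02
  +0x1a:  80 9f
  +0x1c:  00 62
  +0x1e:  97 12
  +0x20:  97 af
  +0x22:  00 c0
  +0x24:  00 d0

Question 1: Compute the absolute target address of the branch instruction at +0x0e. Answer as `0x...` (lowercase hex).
@+0e  little-endian(f4 2f) = 0x2ff4
  op=0x2ff4>>12=0x2 ⇒ bz (J)
  [11:0] imm=4084 (s12→-12) = -12
  target = base 0xbb3e + off 0x0e + 2 + imm -12 = 0xbb42

0xbb42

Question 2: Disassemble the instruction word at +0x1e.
@+1e  little-endian(97 12) = 0x1297
  top 4b → 0x1 → subi [RI]
  rd@[11:9]=0x1 ⇒ %r1
  imm@[8:0]=0x97 ⇒ 151

subi %r1, 151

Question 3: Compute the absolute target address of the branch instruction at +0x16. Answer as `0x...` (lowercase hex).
0xbb4c

+0x16: f6 2f ⇒ word 0x2ff6 (little)
  opcode bits[15:12]=0x2: bz/J
  imm@[11:0]=0xff6 (s12→-10) ⇒ -10
  target = base 0xbb3e + off 0x16 + 2 + imm -10 = 0xbb4c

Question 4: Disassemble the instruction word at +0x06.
[06] 00 e6 → 0xe600
  top 4b → 0xe → dec [R]
  rd: (w>>9)&0x7=0x3 → %r3

dec %r3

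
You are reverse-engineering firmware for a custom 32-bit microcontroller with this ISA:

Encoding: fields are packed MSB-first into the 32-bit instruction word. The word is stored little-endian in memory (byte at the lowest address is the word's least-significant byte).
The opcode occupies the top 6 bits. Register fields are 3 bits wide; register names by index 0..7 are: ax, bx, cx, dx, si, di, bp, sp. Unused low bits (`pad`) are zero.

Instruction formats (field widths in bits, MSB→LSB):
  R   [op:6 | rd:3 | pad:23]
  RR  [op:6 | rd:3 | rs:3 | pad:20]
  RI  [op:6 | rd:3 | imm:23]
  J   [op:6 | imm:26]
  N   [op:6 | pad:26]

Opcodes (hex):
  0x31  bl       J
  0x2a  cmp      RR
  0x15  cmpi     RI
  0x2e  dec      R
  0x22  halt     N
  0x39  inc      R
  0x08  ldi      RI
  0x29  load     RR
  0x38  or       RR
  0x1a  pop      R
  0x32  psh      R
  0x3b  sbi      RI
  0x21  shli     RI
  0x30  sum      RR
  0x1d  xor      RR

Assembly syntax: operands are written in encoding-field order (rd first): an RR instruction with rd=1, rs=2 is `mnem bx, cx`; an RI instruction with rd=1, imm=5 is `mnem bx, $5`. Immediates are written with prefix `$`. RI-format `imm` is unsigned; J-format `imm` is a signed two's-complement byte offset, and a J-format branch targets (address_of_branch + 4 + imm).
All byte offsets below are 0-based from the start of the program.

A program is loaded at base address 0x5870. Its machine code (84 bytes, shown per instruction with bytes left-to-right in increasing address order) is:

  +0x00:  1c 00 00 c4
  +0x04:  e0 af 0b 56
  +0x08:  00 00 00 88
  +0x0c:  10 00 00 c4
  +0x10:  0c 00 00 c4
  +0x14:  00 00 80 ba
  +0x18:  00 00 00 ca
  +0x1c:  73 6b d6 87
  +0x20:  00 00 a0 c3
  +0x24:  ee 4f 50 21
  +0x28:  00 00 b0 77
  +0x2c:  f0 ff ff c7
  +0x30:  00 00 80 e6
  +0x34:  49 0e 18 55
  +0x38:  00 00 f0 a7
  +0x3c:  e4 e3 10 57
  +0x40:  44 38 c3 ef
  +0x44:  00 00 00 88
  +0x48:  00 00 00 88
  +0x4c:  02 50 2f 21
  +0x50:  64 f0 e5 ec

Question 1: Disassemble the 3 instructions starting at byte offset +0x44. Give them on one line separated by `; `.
halt; halt; ldi cx, $3100674

@+44  little-endian(00 00 00 88) = 0x88000000
  top 6b → 0x22 → halt [N]
@+48  little-endian(00 00 00 88) = 0x88000000
  top 6b → 0x22 → halt [N]
@+4c  little-endian(02 50 2f 21) = 0x212f5002
  top 6b → 0x8 → ldi [RI]
  rd@[25:23]=0x2 ⇒ cx
  imm@[22:0]=0x2f5002 ⇒ $3100674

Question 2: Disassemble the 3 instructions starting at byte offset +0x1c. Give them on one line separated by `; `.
@+1c  little-endian(73 6b d6 87) = 0x87d66b73
  op=0x87d66b73>>26=0x21 ⇒ shli (RI)
  [25:23] rd=7 = sp
  [22:0] imm=5663603 = $5663603
@+20  little-endian(00 00 a0 c3) = 0xc3a00000
  op=0xc3a00000>>26=0x30 ⇒ sum (RR)
  [25:23] rd=7 = sp
  [22:20] rs=2 = cx
@+24  little-endian(ee 4f 50 21) = 0x21504fee
  op=0x21504fee>>26=0x8 ⇒ ldi (RI)
  [25:23] rd=2 = cx
  [22:0] imm=5263342 = $5263342

shli sp, $5663603; sum sp, cx; ldi cx, $5263342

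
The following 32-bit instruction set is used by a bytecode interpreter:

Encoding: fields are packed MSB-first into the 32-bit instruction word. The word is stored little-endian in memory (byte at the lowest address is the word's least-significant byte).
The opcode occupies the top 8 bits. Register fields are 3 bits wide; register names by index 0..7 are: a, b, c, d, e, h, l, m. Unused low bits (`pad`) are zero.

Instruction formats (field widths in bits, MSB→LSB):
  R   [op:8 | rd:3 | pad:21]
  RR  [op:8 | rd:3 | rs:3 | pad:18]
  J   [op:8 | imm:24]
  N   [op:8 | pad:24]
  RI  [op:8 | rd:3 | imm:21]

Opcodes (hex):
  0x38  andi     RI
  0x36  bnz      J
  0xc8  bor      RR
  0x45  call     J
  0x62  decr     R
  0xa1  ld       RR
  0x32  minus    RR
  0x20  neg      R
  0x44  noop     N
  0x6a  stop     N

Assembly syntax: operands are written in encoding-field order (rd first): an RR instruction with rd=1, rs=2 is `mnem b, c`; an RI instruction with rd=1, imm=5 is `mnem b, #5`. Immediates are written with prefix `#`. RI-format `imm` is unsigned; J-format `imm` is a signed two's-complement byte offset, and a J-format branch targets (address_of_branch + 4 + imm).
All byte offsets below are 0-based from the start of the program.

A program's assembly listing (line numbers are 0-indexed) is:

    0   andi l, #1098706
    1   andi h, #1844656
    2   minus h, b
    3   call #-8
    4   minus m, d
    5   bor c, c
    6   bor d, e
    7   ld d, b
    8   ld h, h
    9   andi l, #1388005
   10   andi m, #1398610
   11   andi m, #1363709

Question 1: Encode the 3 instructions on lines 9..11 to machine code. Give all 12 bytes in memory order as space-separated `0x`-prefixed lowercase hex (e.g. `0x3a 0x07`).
L9: andi op=0x38:8|rd=6:3|imm=1388005:21 ⇒ 0x38d52de5 ⇒ little e5 2d d5 38
L10: andi op=0x38:8|rd=7:3|imm=1398610:21 ⇒ 0x38f55752 ⇒ little 52 57 f5 38
L11: andi op=0x38:8|rd=7:3|imm=1363709:21 ⇒ 0x38f4cefd ⇒ little fd ce f4 38

0xe5 0x2d 0xd5 0x38 0x52 0x57 0xf5 0x38 0xfd 0xce 0xf4 0x38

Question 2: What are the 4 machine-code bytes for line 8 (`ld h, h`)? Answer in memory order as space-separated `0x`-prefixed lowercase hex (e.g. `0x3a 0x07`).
8. ld fields op=0xa1:8|rd=5:3|rs=5:3|pad=0:18 → word a1b40000h → 00 00 b4 a1

0x00 0x00 0xb4 0xa1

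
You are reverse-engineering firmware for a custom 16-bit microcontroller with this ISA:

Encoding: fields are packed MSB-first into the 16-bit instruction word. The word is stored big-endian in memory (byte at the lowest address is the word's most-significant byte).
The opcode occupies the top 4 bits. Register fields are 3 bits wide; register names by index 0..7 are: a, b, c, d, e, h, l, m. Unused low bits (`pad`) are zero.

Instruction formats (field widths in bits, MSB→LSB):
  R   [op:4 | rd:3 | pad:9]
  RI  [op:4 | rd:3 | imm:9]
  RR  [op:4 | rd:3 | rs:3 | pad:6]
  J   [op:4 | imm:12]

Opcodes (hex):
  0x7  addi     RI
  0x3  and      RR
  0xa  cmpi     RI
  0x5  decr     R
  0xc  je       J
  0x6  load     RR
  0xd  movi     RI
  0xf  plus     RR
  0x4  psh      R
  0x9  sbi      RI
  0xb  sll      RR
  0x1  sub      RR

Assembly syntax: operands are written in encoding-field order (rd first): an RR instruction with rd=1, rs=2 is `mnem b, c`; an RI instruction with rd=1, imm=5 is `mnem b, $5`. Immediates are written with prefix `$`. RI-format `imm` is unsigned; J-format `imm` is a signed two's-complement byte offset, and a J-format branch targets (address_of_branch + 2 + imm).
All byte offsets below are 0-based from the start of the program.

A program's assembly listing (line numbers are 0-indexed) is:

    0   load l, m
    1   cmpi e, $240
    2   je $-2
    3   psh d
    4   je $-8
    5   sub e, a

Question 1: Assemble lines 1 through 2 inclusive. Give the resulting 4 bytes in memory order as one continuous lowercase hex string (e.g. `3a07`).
a8f0cffe

L1: cmpi op=0xa:4|rd=4:3|imm=240:9 ⇒ 0xa8f0 ⇒ big a8 f0
L2: je op=0xc:4|imm=-2:12 ⇒ 0xcffe ⇒ big cf fe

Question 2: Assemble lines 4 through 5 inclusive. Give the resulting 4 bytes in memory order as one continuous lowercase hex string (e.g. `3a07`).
cff81800

L4: je op=0xc:4|imm=-8:12 ⇒ 0xcff8 ⇒ big cf f8
L5: sub op=0x1:4|rd=4:3|rs=0:3|pad=0:6 ⇒ 0x1800 ⇒ big 18 00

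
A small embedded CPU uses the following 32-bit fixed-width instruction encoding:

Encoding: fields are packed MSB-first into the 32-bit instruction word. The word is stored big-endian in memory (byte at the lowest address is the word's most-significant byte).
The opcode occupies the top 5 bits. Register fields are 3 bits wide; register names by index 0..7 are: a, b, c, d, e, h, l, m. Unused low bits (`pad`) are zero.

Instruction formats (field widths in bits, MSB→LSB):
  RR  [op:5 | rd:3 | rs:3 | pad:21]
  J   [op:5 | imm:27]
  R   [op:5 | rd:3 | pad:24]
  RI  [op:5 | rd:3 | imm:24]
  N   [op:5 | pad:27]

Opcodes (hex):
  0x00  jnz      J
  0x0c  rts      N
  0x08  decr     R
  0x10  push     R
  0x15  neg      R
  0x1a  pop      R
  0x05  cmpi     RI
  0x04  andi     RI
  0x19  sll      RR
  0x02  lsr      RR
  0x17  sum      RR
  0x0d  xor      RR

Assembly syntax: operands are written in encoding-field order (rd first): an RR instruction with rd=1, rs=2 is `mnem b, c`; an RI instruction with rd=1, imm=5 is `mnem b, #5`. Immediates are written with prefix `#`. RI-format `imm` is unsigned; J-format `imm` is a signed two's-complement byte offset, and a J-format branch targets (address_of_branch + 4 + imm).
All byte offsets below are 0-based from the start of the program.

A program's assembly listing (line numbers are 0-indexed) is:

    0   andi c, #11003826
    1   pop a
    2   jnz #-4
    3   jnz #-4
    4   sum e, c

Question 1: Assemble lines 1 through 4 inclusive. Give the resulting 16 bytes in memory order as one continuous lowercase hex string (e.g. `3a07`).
L1: pop op=0x1a:5|rd=0:3|pad=0:24 ⇒ 0xd0000000 ⇒ big d0 00 00 00
L2: jnz op=0x0:5|imm=-4:27 ⇒ 0x07fffffc ⇒ big 07 ff ff fc
L3: jnz op=0x0:5|imm=-4:27 ⇒ 0x07fffffc ⇒ big 07 ff ff fc
L4: sum op=0x17:5|rd=4:3|rs=2:3|pad=0:21 ⇒ 0xbc400000 ⇒ big bc 40 00 00

d000000007fffffc07fffffcbc400000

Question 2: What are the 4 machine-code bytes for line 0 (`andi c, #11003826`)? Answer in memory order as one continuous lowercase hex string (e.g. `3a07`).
22a7e7b2

0. andi fields op=0x4:5|rd=2:3|imm=11003826:24 → word 22a7e7b2h → 22 a7 e7 b2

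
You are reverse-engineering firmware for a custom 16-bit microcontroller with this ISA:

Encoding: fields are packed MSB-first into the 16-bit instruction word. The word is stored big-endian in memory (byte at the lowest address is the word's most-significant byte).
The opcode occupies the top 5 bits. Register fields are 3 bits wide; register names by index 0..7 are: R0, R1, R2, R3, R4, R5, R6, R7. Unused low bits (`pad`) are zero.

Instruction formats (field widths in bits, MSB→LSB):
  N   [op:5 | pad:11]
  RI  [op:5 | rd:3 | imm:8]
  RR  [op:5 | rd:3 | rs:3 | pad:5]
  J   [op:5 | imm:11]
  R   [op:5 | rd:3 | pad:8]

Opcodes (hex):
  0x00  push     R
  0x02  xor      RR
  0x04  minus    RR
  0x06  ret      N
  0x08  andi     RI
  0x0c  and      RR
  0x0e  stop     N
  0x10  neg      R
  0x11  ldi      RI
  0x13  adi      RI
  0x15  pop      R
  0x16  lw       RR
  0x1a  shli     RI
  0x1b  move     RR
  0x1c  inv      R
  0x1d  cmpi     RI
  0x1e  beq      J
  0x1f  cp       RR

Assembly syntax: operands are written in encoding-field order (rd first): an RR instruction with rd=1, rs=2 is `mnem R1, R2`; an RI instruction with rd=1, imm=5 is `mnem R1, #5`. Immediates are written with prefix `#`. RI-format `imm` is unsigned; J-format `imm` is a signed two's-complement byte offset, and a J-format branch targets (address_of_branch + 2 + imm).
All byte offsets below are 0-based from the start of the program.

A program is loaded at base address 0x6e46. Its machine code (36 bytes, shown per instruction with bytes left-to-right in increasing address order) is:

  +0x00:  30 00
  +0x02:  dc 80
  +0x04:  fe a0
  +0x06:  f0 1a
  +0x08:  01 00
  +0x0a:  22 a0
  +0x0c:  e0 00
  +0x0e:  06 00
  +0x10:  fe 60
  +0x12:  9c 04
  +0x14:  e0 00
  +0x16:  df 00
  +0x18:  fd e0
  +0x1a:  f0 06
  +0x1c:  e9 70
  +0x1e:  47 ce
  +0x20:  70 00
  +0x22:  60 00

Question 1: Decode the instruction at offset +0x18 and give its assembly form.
cp R5, R7

@+18  big-endian(fd e0) = 0xfde0
  op=0xfde0>>11=0x1f ⇒ cp (RR)
  rd: (w>>8)&0x7=0x5 → R5
  rs: (w>>5)&0x7=0x7 → R7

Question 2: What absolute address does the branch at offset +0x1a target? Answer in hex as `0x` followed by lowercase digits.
@+1a  big-endian(f0 06) = 0xf006
  top 5b → 0x1e → beq [J]
  [10:0] imm=6 = #6
  target = base 0x6e46 + off 0x1a + 2 + imm 6 = 0x6e68

0x6e68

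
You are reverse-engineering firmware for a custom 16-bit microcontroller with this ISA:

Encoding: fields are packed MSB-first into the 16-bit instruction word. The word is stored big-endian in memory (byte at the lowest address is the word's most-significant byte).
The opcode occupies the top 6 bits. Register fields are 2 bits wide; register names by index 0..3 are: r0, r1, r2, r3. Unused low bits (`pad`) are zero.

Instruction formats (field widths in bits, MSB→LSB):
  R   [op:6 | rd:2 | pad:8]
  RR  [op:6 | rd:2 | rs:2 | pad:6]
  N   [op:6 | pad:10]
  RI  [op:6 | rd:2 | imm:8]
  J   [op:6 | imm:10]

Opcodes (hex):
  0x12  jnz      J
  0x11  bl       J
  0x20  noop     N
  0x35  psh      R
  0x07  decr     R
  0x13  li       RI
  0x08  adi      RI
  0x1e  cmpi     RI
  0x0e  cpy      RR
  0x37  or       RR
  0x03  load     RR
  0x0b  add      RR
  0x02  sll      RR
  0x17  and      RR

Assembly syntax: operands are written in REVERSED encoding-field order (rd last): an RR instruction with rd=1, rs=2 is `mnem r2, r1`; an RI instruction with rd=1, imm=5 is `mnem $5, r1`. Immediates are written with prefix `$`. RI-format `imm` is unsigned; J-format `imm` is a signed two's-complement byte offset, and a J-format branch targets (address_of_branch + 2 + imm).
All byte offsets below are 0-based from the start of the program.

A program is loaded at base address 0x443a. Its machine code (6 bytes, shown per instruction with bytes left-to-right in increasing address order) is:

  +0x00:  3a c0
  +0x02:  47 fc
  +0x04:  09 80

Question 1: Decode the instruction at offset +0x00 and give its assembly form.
cpy r3, r2

off 0x00: read 3a c0 as big → 0x3ac0
  opcode bits[15:10]=0xe: cpy/RR
  [9:8] rd=2 = r2
  [7:6] rs=3 = r3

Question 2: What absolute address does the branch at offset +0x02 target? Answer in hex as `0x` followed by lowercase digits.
@+02  big-endian(47 fc) = 0x47fc
  opcode bits[15:10]=0x11: bl/J
  imm@[9:0]=0x3fc (s10→-4) ⇒ $-4
  target = base 0x443a + off 0x02 + 2 + imm -4 = 0x443a

0x443a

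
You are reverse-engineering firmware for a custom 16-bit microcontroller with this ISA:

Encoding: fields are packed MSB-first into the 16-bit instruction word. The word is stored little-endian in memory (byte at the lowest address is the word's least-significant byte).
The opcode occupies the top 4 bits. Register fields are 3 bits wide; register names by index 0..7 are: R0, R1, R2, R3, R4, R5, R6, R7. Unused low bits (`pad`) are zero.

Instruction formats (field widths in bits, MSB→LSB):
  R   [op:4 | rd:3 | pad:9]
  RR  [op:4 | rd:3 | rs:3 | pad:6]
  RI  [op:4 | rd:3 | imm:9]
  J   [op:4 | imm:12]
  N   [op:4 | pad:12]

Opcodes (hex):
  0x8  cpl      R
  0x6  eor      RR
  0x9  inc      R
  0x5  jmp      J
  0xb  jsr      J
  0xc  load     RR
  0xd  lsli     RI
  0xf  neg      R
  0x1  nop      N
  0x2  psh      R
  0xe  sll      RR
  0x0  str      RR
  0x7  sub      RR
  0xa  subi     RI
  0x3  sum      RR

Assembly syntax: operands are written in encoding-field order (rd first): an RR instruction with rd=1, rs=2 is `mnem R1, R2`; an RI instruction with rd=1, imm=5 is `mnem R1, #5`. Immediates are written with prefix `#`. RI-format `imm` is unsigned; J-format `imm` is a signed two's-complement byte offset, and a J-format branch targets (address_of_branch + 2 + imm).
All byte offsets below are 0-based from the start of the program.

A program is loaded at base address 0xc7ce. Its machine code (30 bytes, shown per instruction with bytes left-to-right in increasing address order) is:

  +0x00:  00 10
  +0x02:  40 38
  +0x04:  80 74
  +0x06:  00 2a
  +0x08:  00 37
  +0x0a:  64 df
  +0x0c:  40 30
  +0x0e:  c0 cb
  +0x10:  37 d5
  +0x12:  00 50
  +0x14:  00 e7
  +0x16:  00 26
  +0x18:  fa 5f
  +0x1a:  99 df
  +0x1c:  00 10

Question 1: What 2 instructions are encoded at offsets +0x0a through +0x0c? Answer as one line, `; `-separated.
lsli R7, #356; sum R0, R1

+0x0a: 64 df ⇒ word 0xdf64 (little)
  top 4b → 0xd → lsli [RI]
  rd@[11:9]=0x7 ⇒ R7
  imm@[8:0]=0x164 ⇒ #356
+0x0c: 40 30 ⇒ word 0x3040 (little)
  top 4b → 0x3 → sum [RR]
  rd@[11:9]=0x0 ⇒ R0
  rs@[8:6]=0x1 ⇒ R1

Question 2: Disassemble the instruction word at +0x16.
psh R3

@+16  little-endian(00 26) = 0x2600
  top 4b → 0x2 → psh [R]
  rd@[11:9]=0x3 ⇒ R3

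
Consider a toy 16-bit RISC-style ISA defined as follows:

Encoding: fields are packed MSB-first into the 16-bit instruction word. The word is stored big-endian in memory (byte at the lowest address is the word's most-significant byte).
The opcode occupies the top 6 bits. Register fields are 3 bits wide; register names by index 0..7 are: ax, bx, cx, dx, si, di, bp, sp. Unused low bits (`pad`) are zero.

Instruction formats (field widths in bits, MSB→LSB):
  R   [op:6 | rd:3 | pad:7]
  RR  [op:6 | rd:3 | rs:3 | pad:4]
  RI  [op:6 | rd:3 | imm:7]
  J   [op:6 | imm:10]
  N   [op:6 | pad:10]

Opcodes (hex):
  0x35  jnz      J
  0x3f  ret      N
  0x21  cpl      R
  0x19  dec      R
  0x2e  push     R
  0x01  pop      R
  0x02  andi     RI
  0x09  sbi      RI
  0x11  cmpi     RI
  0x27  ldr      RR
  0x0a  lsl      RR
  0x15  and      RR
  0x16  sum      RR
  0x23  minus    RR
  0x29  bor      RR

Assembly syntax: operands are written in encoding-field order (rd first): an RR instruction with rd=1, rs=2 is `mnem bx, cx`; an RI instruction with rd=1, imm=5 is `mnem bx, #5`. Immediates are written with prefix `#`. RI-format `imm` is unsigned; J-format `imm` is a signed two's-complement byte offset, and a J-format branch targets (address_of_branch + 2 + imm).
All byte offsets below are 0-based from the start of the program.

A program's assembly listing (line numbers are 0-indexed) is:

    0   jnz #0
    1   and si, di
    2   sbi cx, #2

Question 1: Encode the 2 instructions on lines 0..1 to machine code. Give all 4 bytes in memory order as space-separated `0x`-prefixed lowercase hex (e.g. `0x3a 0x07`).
0. jnz fields op=0x35:6|imm=0:10 → word d400h → d4 00
1. and fields op=0x15:6|rd=4:3|rs=5:3|pad=0:4 → word 5650h → 56 50

0xd4 0x00 0x56 0x50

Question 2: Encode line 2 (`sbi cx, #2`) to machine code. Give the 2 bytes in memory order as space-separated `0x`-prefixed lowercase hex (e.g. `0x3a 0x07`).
L2: sbi op=0x9:6|rd=2:3|imm=2:7 ⇒ 0x2502 ⇒ big 25 02

0x25 0x02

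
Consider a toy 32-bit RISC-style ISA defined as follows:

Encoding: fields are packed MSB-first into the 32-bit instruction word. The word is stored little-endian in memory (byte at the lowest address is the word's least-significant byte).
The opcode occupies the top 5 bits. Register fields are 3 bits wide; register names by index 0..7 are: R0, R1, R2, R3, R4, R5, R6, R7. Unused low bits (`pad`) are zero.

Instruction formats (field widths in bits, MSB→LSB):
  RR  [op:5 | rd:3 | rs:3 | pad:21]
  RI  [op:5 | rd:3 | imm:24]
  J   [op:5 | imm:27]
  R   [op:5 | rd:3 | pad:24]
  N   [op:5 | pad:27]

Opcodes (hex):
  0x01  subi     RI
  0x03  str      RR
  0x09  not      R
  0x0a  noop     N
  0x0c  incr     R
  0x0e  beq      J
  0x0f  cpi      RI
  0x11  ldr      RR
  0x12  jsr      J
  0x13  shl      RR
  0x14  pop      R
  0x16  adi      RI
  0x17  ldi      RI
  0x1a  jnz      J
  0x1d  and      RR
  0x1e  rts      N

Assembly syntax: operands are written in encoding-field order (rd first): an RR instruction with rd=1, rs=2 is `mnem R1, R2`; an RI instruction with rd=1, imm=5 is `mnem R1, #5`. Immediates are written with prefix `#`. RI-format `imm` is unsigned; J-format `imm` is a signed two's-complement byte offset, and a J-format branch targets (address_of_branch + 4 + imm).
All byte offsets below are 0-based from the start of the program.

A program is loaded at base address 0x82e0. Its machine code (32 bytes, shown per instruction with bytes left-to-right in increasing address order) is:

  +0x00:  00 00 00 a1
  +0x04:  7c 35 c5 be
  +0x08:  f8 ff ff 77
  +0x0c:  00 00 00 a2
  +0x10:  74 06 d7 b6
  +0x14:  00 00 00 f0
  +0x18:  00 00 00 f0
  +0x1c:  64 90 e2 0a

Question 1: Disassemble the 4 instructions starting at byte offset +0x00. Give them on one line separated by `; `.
pop R1; ldi R6, #12924284; beq #-8; pop R2

@+00  little-endian(00 00 00 a1) = 0xa1000000
  opcode bits[31:27]=0x14: pop/R
  [26:24] rd=1 = R1
@+04  little-endian(7c 35 c5 be) = 0xbec5357c
  opcode bits[31:27]=0x17: ldi/RI
  [26:24] rd=6 = R6
  [23:0] imm=12924284 = #12924284
@+08  little-endian(f8 ff ff 77) = 0x77fffff8
  opcode bits[31:27]=0xe: beq/J
  [26:0] imm=134217720 (s27→-8) = #-8
@+0c  little-endian(00 00 00 a2) = 0xa2000000
  opcode bits[31:27]=0x14: pop/R
  [26:24] rd=2 = R2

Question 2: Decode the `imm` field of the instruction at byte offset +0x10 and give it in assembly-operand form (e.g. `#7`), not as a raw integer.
#14091892

@+10  little-endian(74 06 d7 b6) = 0xb6d70674
  opcode bits[31:27]=0x16: adi/RI
  [26:24] rd=6 = R6
  [23:0] imm=14091892 = #14091892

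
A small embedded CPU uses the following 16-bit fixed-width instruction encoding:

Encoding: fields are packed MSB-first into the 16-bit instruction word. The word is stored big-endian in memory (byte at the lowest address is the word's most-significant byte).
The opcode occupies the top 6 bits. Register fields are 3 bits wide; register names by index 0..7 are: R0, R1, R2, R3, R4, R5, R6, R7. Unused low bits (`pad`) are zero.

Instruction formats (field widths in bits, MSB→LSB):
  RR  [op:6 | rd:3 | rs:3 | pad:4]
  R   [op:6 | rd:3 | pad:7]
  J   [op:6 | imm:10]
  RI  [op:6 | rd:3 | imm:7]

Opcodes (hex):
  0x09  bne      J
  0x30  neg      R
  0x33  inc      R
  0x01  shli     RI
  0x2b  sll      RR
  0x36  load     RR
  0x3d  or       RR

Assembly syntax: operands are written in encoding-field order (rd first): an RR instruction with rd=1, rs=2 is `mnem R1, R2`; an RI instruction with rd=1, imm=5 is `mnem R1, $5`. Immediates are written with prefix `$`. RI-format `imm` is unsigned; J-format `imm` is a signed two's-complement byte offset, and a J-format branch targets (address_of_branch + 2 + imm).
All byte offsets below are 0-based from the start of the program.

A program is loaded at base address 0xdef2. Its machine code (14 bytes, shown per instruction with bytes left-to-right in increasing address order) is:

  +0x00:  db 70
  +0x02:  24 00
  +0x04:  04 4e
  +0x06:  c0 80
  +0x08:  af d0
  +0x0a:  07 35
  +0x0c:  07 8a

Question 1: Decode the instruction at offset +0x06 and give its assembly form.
@+06  big-endian(c0 80) = 0xc080
  opcode bits[15:10]=0x30: neg/R
  rd: (w>>7)&0x7=0x1 → R1

neg R1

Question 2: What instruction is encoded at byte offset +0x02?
@+02  big-endian(24 00) = 0x2400
  top 6b → 0x9 → bne [J]
  imm: (w>>0)&0x3ff=0x0 → $0

bne $0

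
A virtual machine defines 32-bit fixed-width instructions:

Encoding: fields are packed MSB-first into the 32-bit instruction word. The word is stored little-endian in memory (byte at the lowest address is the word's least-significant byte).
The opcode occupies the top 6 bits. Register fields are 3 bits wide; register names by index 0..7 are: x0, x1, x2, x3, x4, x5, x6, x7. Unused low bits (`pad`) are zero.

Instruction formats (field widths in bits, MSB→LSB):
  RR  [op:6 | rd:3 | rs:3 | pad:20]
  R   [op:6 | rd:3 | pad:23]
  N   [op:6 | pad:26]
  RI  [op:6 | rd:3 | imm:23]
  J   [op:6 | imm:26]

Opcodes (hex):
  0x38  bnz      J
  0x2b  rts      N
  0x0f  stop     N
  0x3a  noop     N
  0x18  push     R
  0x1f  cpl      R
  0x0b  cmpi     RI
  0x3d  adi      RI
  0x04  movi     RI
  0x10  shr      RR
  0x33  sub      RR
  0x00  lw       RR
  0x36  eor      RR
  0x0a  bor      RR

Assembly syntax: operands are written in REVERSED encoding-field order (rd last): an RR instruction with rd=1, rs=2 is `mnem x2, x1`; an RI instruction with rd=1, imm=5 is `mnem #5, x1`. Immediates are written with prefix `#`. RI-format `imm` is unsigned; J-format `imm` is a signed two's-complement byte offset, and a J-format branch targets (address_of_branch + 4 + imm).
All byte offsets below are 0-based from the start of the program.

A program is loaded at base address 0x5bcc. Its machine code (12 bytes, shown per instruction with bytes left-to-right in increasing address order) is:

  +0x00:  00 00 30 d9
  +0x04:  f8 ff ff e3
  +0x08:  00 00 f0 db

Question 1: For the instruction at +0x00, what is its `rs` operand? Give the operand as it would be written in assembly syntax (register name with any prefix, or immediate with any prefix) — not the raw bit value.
x3

@+00  little-endian(00 00 30 d9) = 0xd9300000
  top 6b → 0x36 → eor [RR]
  rd@[25:23]=0x2 ⇒ x2
  rs@[22:20]=0x3 ⇒ x3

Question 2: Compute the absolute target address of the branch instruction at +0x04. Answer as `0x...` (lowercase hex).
0x5bcc

[04] f8 ff ff e3 → 0xe3fffff8
  op=0xe3fffff8>>26=0x38 ⇒ bnz (J)
  imm: (w>>0)&0x3ffffff=0x3fffff8 (s26→-8) → #-8
  target = base 0x5bcc + off 0x04 + 4 + imm -8 = 0x5bcc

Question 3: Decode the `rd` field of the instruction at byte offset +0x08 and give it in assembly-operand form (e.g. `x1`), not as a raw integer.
x7

[08] 00 00 f0 db → 0xdbf00000
  op=0xdbf00000>>26=0x36 ⇒ eor (RR)
  rd: (w>>23)&0x7=0x7 → x7
  rs: (w>>20)&0x7=0x7 → x7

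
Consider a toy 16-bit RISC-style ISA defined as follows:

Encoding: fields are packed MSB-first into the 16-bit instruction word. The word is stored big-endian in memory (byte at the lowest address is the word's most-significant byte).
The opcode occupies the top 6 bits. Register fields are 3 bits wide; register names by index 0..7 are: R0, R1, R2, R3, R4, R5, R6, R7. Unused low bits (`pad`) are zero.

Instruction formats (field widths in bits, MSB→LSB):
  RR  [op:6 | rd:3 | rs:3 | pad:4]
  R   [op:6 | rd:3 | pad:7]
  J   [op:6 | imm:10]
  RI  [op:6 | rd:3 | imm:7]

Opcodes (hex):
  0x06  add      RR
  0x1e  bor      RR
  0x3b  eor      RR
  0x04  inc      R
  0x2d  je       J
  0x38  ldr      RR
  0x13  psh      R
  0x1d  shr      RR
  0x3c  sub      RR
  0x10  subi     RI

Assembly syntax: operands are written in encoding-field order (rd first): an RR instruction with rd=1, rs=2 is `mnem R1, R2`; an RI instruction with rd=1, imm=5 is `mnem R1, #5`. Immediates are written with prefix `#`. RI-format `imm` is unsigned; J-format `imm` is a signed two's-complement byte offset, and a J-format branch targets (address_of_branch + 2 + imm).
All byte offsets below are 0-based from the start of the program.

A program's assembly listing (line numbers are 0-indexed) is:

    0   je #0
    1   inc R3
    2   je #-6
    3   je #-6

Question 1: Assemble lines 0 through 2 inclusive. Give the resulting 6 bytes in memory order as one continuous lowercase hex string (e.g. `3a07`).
0. je fields op=0x2d:6|imm=0:10 → word b400h → b4 00
1. inc fields op=0x4:6|rd=3:3|pad=0:7 → word 1180h → 11 80
2. je fields op=0x2d:6|imm=-6:10 → word b7fah → b7 fa

b4001180b7fa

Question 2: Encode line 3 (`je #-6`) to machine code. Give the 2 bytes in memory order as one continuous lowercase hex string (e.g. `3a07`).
b7fa

3. je fields op=0x2d:6|imm=-6:10 → word b7fah → b7 fa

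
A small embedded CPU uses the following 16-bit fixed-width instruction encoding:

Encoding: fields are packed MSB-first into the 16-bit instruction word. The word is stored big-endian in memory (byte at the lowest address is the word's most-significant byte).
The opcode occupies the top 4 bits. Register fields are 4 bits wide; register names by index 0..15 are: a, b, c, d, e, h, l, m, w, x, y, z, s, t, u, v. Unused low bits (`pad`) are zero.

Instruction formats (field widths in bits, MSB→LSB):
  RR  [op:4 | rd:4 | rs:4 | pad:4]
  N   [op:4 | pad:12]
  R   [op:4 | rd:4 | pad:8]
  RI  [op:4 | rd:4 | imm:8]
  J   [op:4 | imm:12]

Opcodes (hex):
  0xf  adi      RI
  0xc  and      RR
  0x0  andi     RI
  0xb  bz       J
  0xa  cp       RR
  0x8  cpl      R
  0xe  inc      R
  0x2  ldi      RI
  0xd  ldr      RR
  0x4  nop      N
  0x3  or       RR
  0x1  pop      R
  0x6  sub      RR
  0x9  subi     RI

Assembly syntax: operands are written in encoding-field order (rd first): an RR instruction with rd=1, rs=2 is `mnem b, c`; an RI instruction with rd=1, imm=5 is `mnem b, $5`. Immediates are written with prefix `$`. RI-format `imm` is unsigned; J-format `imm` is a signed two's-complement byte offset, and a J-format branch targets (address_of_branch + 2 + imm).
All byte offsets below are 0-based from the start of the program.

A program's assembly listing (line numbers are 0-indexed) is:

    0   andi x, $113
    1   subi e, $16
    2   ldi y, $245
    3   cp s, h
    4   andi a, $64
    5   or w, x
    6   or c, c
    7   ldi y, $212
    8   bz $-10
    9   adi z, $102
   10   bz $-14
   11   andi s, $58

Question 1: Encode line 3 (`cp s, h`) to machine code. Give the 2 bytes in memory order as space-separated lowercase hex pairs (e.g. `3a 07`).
ac 50

line 3 (cp): pack op=0xa:4|rd=12:4|rs=5:4|pad=0:4 = 0xac50; big→ ac 50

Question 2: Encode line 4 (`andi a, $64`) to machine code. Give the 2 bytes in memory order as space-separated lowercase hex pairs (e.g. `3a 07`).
00 40

L4: andi op=0x0:4|rd=0:4|imm=64:8 ⇒ 0x0040 ⇒ big 00 40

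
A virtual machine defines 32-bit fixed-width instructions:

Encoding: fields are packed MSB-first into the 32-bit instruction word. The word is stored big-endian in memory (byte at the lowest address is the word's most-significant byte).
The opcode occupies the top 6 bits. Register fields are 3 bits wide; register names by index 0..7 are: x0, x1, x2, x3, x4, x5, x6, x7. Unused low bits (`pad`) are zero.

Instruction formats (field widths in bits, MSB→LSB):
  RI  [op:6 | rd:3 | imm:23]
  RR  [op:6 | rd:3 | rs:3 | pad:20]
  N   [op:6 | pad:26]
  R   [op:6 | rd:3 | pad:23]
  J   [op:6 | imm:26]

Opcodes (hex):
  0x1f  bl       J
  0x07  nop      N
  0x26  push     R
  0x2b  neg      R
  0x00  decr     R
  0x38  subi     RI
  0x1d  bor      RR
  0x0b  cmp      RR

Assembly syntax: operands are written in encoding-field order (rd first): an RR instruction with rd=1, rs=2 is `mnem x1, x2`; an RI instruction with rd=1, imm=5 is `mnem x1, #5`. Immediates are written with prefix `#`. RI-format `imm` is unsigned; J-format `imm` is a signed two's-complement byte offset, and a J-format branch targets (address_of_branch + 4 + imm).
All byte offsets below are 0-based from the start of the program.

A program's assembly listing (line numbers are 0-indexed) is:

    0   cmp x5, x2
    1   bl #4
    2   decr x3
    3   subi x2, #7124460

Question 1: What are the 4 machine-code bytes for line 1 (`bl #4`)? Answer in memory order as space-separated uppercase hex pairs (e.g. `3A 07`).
line 1 (bl): pack op=0x1f:6|imm=4:26 = 0x7c000004; big→ 7c 00 00 04

7C 00 00 04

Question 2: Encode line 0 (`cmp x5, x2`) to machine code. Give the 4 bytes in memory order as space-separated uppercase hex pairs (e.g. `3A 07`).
2E A0 00 00

0. cmp fields op=0xb:6|rd=5:3|rs=2:3|pad=0:20 → word 2ea00000h → 2e a0 00 00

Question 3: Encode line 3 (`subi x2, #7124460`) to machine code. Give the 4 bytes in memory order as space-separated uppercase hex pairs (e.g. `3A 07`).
E1 6C B5 EC

L3: subi op=0x38:6|rd=2:3|imm=7124460:23 ⇒ 0xe16cb5ec ⇒ big e1 6c b5 ec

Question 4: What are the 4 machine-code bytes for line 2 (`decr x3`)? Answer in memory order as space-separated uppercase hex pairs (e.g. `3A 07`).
01 80 00 00

2. decr fields op=0x0:6|rd=3:3|pad=0:23 → word 01800000h → 01 80 00 00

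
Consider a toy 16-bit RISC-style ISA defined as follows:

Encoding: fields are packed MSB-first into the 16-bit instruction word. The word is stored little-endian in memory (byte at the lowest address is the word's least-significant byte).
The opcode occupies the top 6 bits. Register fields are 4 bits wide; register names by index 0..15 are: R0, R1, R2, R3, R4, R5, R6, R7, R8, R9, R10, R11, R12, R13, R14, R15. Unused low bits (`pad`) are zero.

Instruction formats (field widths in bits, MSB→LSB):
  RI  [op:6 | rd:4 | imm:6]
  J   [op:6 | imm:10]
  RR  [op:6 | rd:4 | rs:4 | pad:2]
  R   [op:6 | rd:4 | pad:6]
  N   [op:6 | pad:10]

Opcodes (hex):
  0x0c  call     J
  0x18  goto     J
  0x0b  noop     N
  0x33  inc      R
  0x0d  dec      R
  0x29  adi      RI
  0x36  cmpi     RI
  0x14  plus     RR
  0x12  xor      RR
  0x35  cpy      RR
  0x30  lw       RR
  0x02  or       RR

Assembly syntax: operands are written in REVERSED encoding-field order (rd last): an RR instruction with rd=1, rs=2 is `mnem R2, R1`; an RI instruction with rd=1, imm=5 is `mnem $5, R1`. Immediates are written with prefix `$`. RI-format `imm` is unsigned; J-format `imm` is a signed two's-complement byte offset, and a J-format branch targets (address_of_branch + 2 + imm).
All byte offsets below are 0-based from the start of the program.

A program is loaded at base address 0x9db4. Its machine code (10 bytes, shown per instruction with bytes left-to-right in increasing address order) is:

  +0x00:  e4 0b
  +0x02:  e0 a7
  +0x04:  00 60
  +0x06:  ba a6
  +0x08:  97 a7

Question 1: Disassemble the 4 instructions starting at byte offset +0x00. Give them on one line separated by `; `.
off 0x00: read e4 0b as little → 0x0be4
  top 6b → 0x2 → or [RR]
  rd@[9:6]=0xf ⇒ R15
  rs@[5:2]=0x9 ⇒ R9
off 0x02: read e0 a7 as little → 0xa7e0
  top 6b → 0x29 → adi [RI]
  rd@[9:6]=0xf ⇒ R15
  imm@[5:0]=0x20 ⇒ $32
off 0x04: read 00 60 as little → 0x6000
  top 6b → 0x18 → goto [J]
  imm@[9:0]=0x0 ⇒ $0
off 0x06: read ba a6 as little → 0xa6ba
  top 6b → 0x29 → adi [RI]
  rd@[9:6]=0xa ⇒ R10
  imm@[5:0]=0x3a ⇒ $58

or R9, R15; adi $32, R15; goto $0; adi $58, R10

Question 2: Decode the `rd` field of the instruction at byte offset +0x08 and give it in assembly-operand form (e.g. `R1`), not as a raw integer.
R14

@+08  little-endian(97 a7) = 0xa797
  opcode bits[15:10]=0x29: adi/RI
  rd: (w>>6)&0xf=0xe → R14
  imm: (w>>0)&0x3f=0x17 → $23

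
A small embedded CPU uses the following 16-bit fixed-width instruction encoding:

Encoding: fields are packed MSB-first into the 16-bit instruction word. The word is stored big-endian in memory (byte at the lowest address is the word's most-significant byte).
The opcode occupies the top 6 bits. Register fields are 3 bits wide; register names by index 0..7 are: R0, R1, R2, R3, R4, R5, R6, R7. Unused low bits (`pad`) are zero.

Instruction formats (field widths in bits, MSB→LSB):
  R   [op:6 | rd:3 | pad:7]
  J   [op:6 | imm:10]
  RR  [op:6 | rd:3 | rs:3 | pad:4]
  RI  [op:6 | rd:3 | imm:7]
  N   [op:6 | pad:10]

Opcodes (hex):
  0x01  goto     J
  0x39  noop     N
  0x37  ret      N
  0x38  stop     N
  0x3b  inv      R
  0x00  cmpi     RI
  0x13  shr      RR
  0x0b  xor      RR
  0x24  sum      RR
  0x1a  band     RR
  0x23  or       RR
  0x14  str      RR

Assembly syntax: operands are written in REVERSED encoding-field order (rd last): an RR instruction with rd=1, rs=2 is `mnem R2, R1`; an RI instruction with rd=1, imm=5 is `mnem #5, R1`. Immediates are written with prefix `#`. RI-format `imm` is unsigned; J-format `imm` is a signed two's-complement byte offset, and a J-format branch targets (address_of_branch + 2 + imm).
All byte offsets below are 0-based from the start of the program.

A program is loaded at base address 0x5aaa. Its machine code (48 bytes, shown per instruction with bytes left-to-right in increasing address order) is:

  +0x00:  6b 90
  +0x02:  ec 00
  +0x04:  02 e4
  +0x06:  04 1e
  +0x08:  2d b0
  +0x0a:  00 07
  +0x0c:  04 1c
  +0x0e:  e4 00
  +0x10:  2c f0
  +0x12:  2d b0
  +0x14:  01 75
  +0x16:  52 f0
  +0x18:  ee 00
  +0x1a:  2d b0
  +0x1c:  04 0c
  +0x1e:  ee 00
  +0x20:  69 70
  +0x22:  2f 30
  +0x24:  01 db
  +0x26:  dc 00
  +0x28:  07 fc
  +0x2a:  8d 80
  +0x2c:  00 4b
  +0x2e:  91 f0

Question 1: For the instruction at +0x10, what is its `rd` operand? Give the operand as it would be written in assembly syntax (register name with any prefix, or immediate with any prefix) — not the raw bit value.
@+10  big-endian(2c f0) = 0x2cf0
  top 6b → 0xb → xor [RR]
  rd@[9:7]=0x1 ⇒ R1
  rs@[6:4]=0x7 ⇒ R7

R1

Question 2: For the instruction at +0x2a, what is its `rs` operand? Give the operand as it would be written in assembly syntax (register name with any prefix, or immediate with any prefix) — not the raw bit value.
R0

off 0x2a: read 8d 80 as big → 0x8d80
  opcode bits[15:10]=0x23: or/RR
  [9:7] rd=3 = R3
  [6:4] rs=0 = R0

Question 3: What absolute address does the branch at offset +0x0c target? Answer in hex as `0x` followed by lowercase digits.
0x5ad4

[0c] 04 1c → 0x041c
  opcode bits[15:10]=0x1: goto/J
  imm@[9:0]=0x1c ⇒ #28
  target = base 0x5aaa + off 0x0c + 2 + imm 28 = 0x5ad4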